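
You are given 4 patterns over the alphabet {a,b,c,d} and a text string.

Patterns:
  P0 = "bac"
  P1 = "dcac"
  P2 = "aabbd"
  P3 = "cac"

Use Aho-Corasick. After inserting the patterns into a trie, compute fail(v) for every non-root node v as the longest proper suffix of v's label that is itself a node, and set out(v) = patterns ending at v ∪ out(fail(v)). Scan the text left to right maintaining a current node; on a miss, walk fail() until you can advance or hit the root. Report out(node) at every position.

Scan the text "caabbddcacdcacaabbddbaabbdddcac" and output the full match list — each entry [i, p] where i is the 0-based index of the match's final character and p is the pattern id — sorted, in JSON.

Build automaton:
Trie (insert patterns):
  0='ε' goto a→8 b→1 c→13 d→4
  1='b' goto a→2
  2='ba' goto c→3
  3='bac' goto ·  [P0 ends]
  4='d' goto c→5
  5='dc' goto a→6
  6='dca' goto c→7
  7='dcac' goto ·  [P1 ends]
  8='a' goto a→9
  9='aa' goto b→10
  10='aab' goto b→11
  11='aabb' goto d→12
  12='aabbd' goto ·  [P2 ends]
  13='c' goto a→14
  14='ca' goto c→15
  15='cac' goto ·  [P3 ends]

BFS fail/out derivation:
  n1('b'): parent n0 fail=0; on 'b' 0 → fail=0;  out ∅∪∅=∅
  n4('d'): parent n0 fail=0; on 'd' 0 → fail=0;  out ∅∪∅=∅
  n8('a'): parent n0 fail=0; on 'a' 0 → fail=0;  out ∅∪∅=∅
  n13('c'): parent n0 fail=0; on 'c' 0 → fail=0;  out ∅∪∅=∅
  n2('ba'): parent n1 fail=0; on 'a' 0 → fail=8;  out ∅∪∅=∅
  n5('dc'): parent n4 fail=0; on 'c' 0 → fail=13;  out ∅∪∅=∅
  n9('aa'): parent n8 fail=0; on 'a' 0 → fail=8;  out ∅∪∅=∅
  n14('ca'): parent n13 fail=0; on 'a' 0 → fail=8;  out ∅∪∅=∅
  n3('bac'): parent n2 fail=8; on 'c' 8→0 → fail=13;  out {0}∪∅={0}
  n6('dca'): parent n5 fail=13; on 'a' 13 → fail=14;  out ∅∪∅=∅
  n10('aab'): parent n9 fail=8; on 'b' 8→0 → fail=1;  out ∅∪∅=∅
  n15('cac'): parent n14 fail=8; on 'c' 8→0 → fail=13;  out {3}∪∅={3}
  n7('dcac'): parent n6 fail=14; on 'c' 14 → fail=15;  out {1}∪{3}={1,3}
  n11('aabb'): parent n10 fail=1; on 'b' 1→0 → fail=1;  out ∅∪∅=∅
  n12('aabbd'): parent n11 fail=1; on 'd' 1→0 → fail=4;  out {2}∪∅={2}

Run:
i=0 'c': node 0→13
i=1 'a': node 13→14
i=2 'a': node 14→9 (via fail)
i=3 'b': node 9→10
i=4 'b': node 10→11
i=5 'd': node 11→12  ** P2@[1:5]
i=6 'd': node 12→4 (via fail)
i=7 'c': node 4→5
i=8 'a': node 5→6
i=9 'c': node 6→7  ** P1@[6:9],P3@[7:9]
i=10 'd': node 7→4 (via fail)
i=11 'c': node 4→5
i=12 'a': node 5→6
i=13 'c': node 6→7  ** P1@[10:13],P3@[11:13]
i=14 'a': node 7→14 (via fail)
i=15 'a': node 14→9 (via fail)
i=16 'b': node 9→10
i=17 'b': node 10→11
i=18 'd': node 11→12  ** P2@[14:18]
i=19 'd': node 12→4 (via fail)
i=20 'b': node 4→1 (via fail)
i=21 'a': node 1→2
i=22 'a': node 2→9 (via fail)
i=23 'b': node 9→10
i=24 'b': node 10→11
i=25 'd': node 11→12  ** P2@[21:25]
i=26 'd': node 12→4 (via fail)
i=27 'd': node 4→4 (via fail)
i=28 'c': node 4→5
i=29 'a': node 5→6
i=30 'c': node 6→7  ** P1@[27:30],P3@[28:30]

All matches (sorted): [[5,2],[9,1],[9,3],[13,1],[13,3],[18,2],[25,2],[30,1],[30,3]]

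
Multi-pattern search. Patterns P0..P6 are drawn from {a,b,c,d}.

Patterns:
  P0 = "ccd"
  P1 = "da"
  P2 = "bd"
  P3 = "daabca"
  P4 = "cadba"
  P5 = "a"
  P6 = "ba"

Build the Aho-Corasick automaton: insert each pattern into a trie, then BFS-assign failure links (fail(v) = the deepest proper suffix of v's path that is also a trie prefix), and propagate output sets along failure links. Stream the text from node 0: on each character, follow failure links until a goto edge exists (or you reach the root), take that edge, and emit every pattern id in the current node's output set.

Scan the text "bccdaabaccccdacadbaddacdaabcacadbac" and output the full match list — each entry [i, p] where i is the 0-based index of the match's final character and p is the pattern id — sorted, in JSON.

Construct AC machine:
Trie nodes:
  n0 'ε': a→16 b→6 c→1 d→4
  n1 'c': a→12 c→2
  n2 'cc': d→3
  n3 'ccd': ·  [P0 ends]
  n4 'd': a→5
  n5 'da': a→8  [P1 ends]
  n6 'b': a→17 d→7
  n7 'bd': ·  [P2 ends]
  n8 'daa': b→9
  n9 'daab': c→10
  n10 'daabc': a→11
  n11 'daabca': ·  [P3 ends]
  n12 'ca': d→13
  n13 'cad': b→14
  n14 'cadb': a→15
  n15 'cadba': ·  [P4 ends]
  n16 'a': ·  [P5 ends]
  n17 'ba': ·  [P6 ends]

Failure links (BFS by depth):
  n1('c'): parent n0 fail=0; on 'c' 0 → fail=0;  out ∅∪∅=∅
  n4('d'): parent n0 fail=0; on 'd' 0 → fail=0;  out ∅∪∅=∅
  n6('b'): parent n0 fail=0; on 'b' 0 → fail=0;  out ∅∪∅=∅
  n16('a'): parent n0 fail=0; on 'a' 0 → fail=0;  out {5}∪∅={5}
  n2('cc'): parent n1 fail=0; on 'c' 0 → fail=1;  out ∅∪∅=∅
  n5('da'): parent n4 fail=0; on 'a' 0 → fail=16;  out {1}∪{5}={1,5}
  n7('bd'): parent n6 fail=0; on 'd' 0 → fail=4;  out {2}∪∅={2}
  n12('ca'): parent n1 fail=0; on 'a' 0 → fail=16;  out ∅∪{5}={5}
  n17('ba'): parent n6 fail=0; on 'a' 0 → fail=16;  out {6}∪{5}={5,6}
  n3('ccd'): parent n2 fail=1; on 'd' 1→0 → fail=4;  out {0}∪∅={0}
  n8('daa'): parent n5 fail=16; on 'a' 16→0 → fail=16;  out ∅∪{5}={5}
  n13('cad'): parent n12 fail=16; on 'd' 16→0 → fail=4;  out ∅∪∅=∅
  n9('daab'): parent n8 fail=16; on 'b' 16→0 → fail=6;  out ∅∪∅=∅
  n14('cadb'): parent n13 fail=4; on 'b' 4→0 → fail=6;  out ∅∪∅=∅
  n10('daabc'): parent n9 fail=6; on 'c' 6→0 → fail=1;  out ∅∪∅=∅
  n15('cadba'): parent n14 fail=6; on 'a' 6 → fail=17;  out {4}∪{5,6}={4,5,6}
  n11('daabca'): parent n10 fail=1; on 'a' 1 → fail=12;  out {3}∪{5}={3,5}

Run:
[0] read 'b'  n0⇒n6
[1] read 'c'  n6⇒n1 (fail-walked)
[2] read 'c'  n1⇒n2
[3] read 'd'  n2⇒n3  → match P0@[1:3]
[4] read 'a'  n3⇒n5 (fail-walked)  → match P1@[3:4],P5@[4:4]
[5] read 'a'  n5⇒n8  → match P5@[5:5]
[6] read 'b'  n8⇒n9
[7] read 'a'  n9⇒n17 (fail-walked)  → match P5@[7:7],P6@[6:7]
[8] read 'c'  n17⇒n1 (fail-walked)
[9] read 'c'  n1⇒n2
[10] read 'c'  n2⇒n2 (fail-walked)
[11] read 'c'  n2⇒n2 (fail-walked)
[12] read 'd'  n2⇒n3  → match P0@[10:12]
[13] read 'a'  n3⇒n5 (fail-walked)  → match P1@[12:13],P5@[13:13]
[14] read 'c'  n5⇒n1 (fail-walked)
[15] read 'a'  n1⇒n12  → match P5@[15:15]
[16] read 'd'  n12⇒n13
[17] read 'b'  n13⇒n14
[18] read 'a'  n14⇒n15  → match P4@[14:18],P5@[18:18],P6@[17:18]
[19] read 'd'  n15⇒n4 (fail-walked)
[20] read 'd'  n4⇒n4 (fail-walked)
[21] read 'a'  n4⇒n5  → match P1@[20:21],P5@[21:21]
[22] read 'c'  n5⇒n1 (fail-walked)
[23] read 'd'  n1⇒n4 (fail-walked)
[24] read 'a'  n4⇒n5  → match P1@[23:24],P5@[24:24]
[25] read 'a'  n5⇒n8  → match P5@[25:25]
[26] read 'b'  n8⇒n9
[27] read 'c'  n9⇒n10
[28] read 'a'  n10⇒n11  → match P3@[23:28],P5@[28:28]
[29] read 'c'  n11⇒n1 (fail-walked)
[30] read 'a'  n1⇒n12  → match P5@[30:30]
[31] read 'd'  n12⇒n13
[32] read 'b'  n13⇒n14
[33] read 'a'  n14⇒n15  → match P4@[29:33],P5@[33:33],P6@[32:33]
[34] read 'c'  n15⇒n1 (fail-walked)

All matches (sorted): [[3,0],[4,1],[4,5],[5,5],[7,5],[7,6],[12,0],[13,1],[13,5],[15,5],[18,4],[18,5],[18,6],[21,1],[21,5],[24,1],[24,5],[25,5],[28,3],[28,5],[30,5],[33,4],[33,5],[33,6]]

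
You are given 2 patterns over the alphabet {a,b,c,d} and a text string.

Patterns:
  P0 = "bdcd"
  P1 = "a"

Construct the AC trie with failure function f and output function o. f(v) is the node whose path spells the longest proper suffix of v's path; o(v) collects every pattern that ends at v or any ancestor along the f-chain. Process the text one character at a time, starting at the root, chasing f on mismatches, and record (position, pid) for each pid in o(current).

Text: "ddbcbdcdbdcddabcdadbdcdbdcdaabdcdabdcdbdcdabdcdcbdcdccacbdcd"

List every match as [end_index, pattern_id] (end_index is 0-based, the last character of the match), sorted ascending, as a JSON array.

Build automaton:
Trie (insert patterns):
  n0 'ε': a→5 b→1
  n1 'b': d→2
  n2 'bd': c→3
  n3 'bdc': d→4
  n4 'bdcd': ·  ←P0
  n5 'a': ·  ←P1

Failure links (BFS by depth):
  n1('b'): parent n0 fail=0; on 'b' 0 → fail=0;  out ∅∪∅=∅
  n5('a'): parent n0 fail=0; on 'a' 0 → fail=0;  out {1}∪∅={1}
  n2('bd'): parent n1 fail=0; on 'd' 0 → fail=0;  out ∅∪∅=∅
  n3('bdc'): parent n2 fail=0; on 'c' 0 → fail=0;  out ∅∪∅=∅
  n4('bdcd'): parent n3 fail=0; on 'd' 0 → fail=0;  out {0}∪∅={0}

Scan:
pos 0 'd': at 0
pos 1 'd': at 0
pos 2 'b': at 1
pos 3 'c': at 0 ·f
pos 4 'b': at 1
pos 5 'd': at 2
pos 6 'c': at 3
pos 7 'd': at 4  ** P0@[4:7]
pos 8 'b': at 1 ·f
pos 9 'd': at 2
pos 10 'c': at 3
pos 11 'd': at 4  ** P0@[8:11]
pos 12 'd': at 0 ·f
pos 13 'a': at 5  ** P1@[13:13]
pos 14 'b': at 1 ·f
pos 15 'c': at 0 ·f
pos 16 'd': at 0
pos 17 'a': at 5  ** P1@[17:17]
pos 18 'd': at 0 ·f
pos 19 'b': at 1
pos 20 'd': at 2
pos 21 'c': at 3
pos 22 'd': at 4  ** P0@[19:22]
pos 23 'b': at 1 ·f
pos 24 'd': at 2
pos 25 'c': at 3
pos 26 'd': at 4  ** P0@[23:26]
pos 27 'a': at 5 ·f  ** P1@[27:27]
pos 28 'a': at 5 ·f  ** P1@[28:28]
pos 29 'b': at 1 ·f
pos 30 'd': at 2
pos 31 'c': at 3
pos 32 'd': at 4  ** P0@[29:32]
pos 33 'a': at 5 ·f  ** P1@[33:33]
pos 34 'b': at 1 ·f
pos 35 'd': at 2
pos 36 'c': at 3
pos 37 'd': at 4  ** P0@[34:37]
pos 38 'b': at 1 ·f
pos 39 'd': at 2
pos 40 'c': at 3
pos 41 'd': at 4  ** P0@[38:41]
pos 42 'a': at 5 ·f  ** P1@[42:42]
pos 43 'b': at 1 ·f
pos 44 'd': at 2
pos 45 'c': at 3
pos 46 'd': at 4  ** P0@[43:46]
pos 47 'c': at 0 ·f
pos 48 'b': at 1
pos 49 'd': at 2
pos 50 'c': at 3
pos 51 'd': at 4  ** P0@[48:51]
pos 52 'c': at 0 ·f
pos 53 'c': at 0
pos 54 'a': at 5  ** P1@[54:54]
pos 55 'c': at 0 ·f
pos 56 'b': at 1
pos 57 'd': at 2
pos 58 'c': at 3
pos 59 'd': at 4  ** P0@[56:59]

Matches: [[7,0],[11,0],[13,1],[17,1],[22,0],[26,0],[27,1],[28,1],[32,0],[33,1],[37,0],[41,0],[42,1],[46,0],[51,0],[54,1],[59,0]]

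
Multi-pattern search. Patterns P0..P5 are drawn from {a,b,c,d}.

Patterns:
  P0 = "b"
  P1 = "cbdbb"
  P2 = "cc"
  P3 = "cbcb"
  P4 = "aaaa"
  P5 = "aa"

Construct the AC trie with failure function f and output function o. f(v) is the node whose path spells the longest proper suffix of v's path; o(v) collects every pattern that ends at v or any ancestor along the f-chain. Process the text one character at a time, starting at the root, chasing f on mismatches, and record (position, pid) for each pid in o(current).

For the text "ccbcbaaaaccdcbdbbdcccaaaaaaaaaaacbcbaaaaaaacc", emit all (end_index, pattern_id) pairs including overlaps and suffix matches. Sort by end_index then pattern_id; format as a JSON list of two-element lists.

Build automaton:
Trie nodes:
  0='ε' goto a→10 b→1 c→2
  1='b' goto ·  ←P0
  2='c' goto b→3 c→7
  3='cb' goto c→8 d→4
  4='cbd' goto b→5
  5='cbdb' goto b→6
  6='cbdbb' goto ·  ←P1
  7='cc' goto ·  ←P2
  8='cbc' goto b→9
  9='cbcb' goto ·  ←P3
  10='a' goto a→11
  11='aa' goto a→12  ←P5
  12='aaa' goto a→13
  13='aaaa' goto ·  ←P4

Failure links (BFS by depth):
  fail(1) 'b': from fail(0)=0 chase 'b': 0 ⇒ 0;  out={0}∪out(0)={0}
  fail(2) 'c': from fail(0)=0 chase 'c': 0 ⇒ 0;  out=∅∪out(0)=∅
  fail(10) 'a': from fail(0)=0 chase 'a': 0 ⇒ 0;  out=∅∪out(0)=∅
  fail(3) 'cb': from fail(2)=0 chase 'b': 0 ⇒ 1;  out=∅∪out(1)={0}
  fail(7) 'cc': from fail(2)=0 chase 'c': 0 ⇒ 2;  out={2}∪out(2)={2}
  fail(11) 'aa': from fail(10)=0 chase 'a': 0 ⇒ 10;  out={5}∪out(10)={5}
  fail(4) 'cbd': from fail(3)=1 chase 'd': 1→0 ⇒ 0;  out=∅∪out(0)=∅
  fail(8) 'cbc': from fail(3)=1 chase 'c': 1→0 ⇒ 2;  out=∅∪out(2)=∅
  fail(12) 'aaa': from fail(11)=10 chase 'a': 10 ⇒ 11;  out=∅∪out(11)={5}
  fail(5) 'cbdb': from fail(4)=0 chase 'b': 0 ⇒ 1;  out=∅∪out(1)={0}
  fail(9) 'cbcb': from fail(8)=2 chase 'b': 2 ⇒ 3;  out={3}∪out(3)={0,3}
  fail(13) 'aaaa': from fail(12)=11 chase 'a': 11 ⇒ 12;  out={4}∪out(12)={4,5}
  fail(6) 'cbdbb': from fail(5)=1 chase 'b': 1→0 ⇒ 1;  out={1}∪out(1)={0,1}

Run:
pos 0 'c': at 2
pos 1 'c': at 7  emit P2@[0:1]
pos 2 'b': at 3 ·f  emit P0@[2:2]
pos 3 'c': at 8
pos 4 'b': at 9  emit P0@[4:4],P3@[1:4]
pos 5 'a': at 10 ·f
pos 6 'a': at 11  emit P5@[5:6]
pos 7 'a': at 12  emit P5@[6:7]
pos 8 'a': at 13  emit P4@[5:8],P5@[7:8]
pos 9 'c': at 2 ·f
pos 10 'c': at 7  emit P2@[9:10]
pos 11 'd': at 0 ·f
pos 12 'c': at 2
pos 13 'b': at 3  emit P0@[13:13]
pos 14 'd': at 4
pos 15 'b': at 5  emit P0@[15:15]
pos 16 'b': at 6  emit P0@[16:16],P1@[12:16]
pos 17 'd': at 0 ·f
pos 18 'c': at 2
pos 19 'c': at 7  emit P2@[18:19]
pos 20 'c': at 7 ·f  emit P2@[19:20]
pos 21 'a': at 10 ·f
pos 22 'a': at 11  emit P5@[21:22]
pos 23 'a': at 12  emit P5@[22:23]
pos 24 'a': at 13  emit P4@[21:24],P5@[23:24]
pos 25 'a': at 13 ·f  emit P4@[22:25],P5@[24:25]
pos 26 'a': at 13 ·f  emit P4@[23:26],P5@[25:26]
pos 27 'a': at 13 ·f  emit P4@[24:27],P5@[26:27]
pos 28 'a': at 13 ·f  emit P4@[25:28],P5@[27:28]
pos 29 'a': at 13 ·f  emit P4@[26:29],P5@[28:29]
pos 30 'a': at 13 ·f  emit P4@[27:30],P5@[29:30]
pos 31 'a': at 13 ·f  emit P4@[28:31],P5@[30:31]
pos 32 'c': at 2 ·f
pos 33 'b': at 3  emit P0@[33:33]
pos 34 'c': at 8
pos 35 'b': at 9  emit P0@[35:35],P3@[32:35]
pos 36 'a': at 10 ·f
pos 37 'a': at 11  emit P5@[36:37]
pos 38 'a': at 12  emit P5@[37:38]
pos 39 'a': at 13  emit P4@[36:39],P5@[38:39]
pos 40 'a': at 13 ·f  emit P4@[37:40],P5@[39:40]
pos 41 'a': at 13 ·f  emit P4@[38:41],P5@[40:41]
pos 42 'a': at 13 ·f  emit P4@[39:42],P5@[41:42]
pos 43 'c': at 2 ·f
pos 44 'c': at 7  emit P2@[43:44]

Result: [[1,2],[2,0],[4,0],[4,3],[6,5],[7,5],[8,4],[8,5],[10,2],[13,0],[15,0],[16,0],[16,1],[19,2],[20,2],[22,5],[23,5],[24,4],[24,5],[25,4],[25,5],[26,4],[26,5],[27,4],[27,5],[28,4],[28,5],[29,4],[29,5],[30,4],[30,5],[31,4],[31,5],[33,0],[35,0],[35,3],[37,5],[38,5],[39,4],[39,5],[40,4],[40,5],[41,4],[41,5],[42,4],[42,5],[44,2]]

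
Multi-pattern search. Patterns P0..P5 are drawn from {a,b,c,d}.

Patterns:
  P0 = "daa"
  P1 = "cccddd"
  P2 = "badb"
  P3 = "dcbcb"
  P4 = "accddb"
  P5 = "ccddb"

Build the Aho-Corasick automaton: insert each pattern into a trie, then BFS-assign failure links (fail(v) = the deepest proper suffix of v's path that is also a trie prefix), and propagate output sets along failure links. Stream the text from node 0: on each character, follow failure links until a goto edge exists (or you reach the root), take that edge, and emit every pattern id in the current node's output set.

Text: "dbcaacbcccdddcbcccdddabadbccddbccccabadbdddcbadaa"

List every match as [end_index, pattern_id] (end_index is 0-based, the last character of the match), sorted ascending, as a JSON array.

Build:
Trie (insert patterns):
  n0 'ε': a→18 b→10 c→4 d→1
  n1 'd': a→2 c→14
  n2 'da': a→3
  n3 'daa': ·  [P0 ends]
  n4 'c': c→5
  n5 'cc': c→6 d→24
  n6 'ccc': d→7
  n7 'cccd': d→8
  n8 'cccdd': d→9
  n9 'cccddd': ·  [P1 ends]
  n10 'b': a→11
  n11 'ba': d→12
  n12 'bad': b→13
  n13 'badb': ·  [P2 ends]
  n14 'dc': b→15
  n15 'dcb': c→16
  n16 'dcbc': b→17
  n17 'dcbcb': ·  [P3 ends]
  n18 'a': c→19
  n19 'ac': c→20
  n20 'acc': d→21
  n21 'accd': d→22
  n22 'accdd': b→23
  n23 'accddb': ·  [P4 ends]
  n24 'ccd': d→25
  n25 'ccdd': b→26
  n26 'ccddb': ·  [P5 ends]

Failure links (BFS by depth):
  fail(1) 'd': from fail(0)=0 chase 'd': 0 ⇒ 0;  out=∅∪out(0)=∅
  fail(4) 'c': from fail(0)=0 chase 'c': 0 ⇒ 0;  out=∅∪out(0)=∅
  fail(10) 'b': from fail(0)=0 chase 'b': 0 ⇒ 0;  out=∅∪out(0)=∅
  fail(18) 'a': from fail(0)=0 chase 'a': 0 ⇒ 0;  out=∅∪out(0)=∅
  fail(2) 'da': from fail(1)=0 chase 'a': 0 ⇒ 18;  out=∅∪out(18)=∅
  fail(5) 'cc': from fail(4)=0 chase 'c': 0 ⇒ 4;  out=∅∪out(4)=∅
  fail(11) 'ba': from fail(10)=0 chase 'a': 0 ⇒ 18;  out=∅∪out(18)=∅
  fail(14) 'dc': from fail(1)=0 chase 'c': 0 ⇒ 4;  out=∅∪out(4)=∅
  fail(19) 'ac': from fail(18)=0 chase 'c': 0 ⇒ 4;  out=∅∪out(4)=∅
  fail(3) 'daa': from fail(2)=18 chase 'a': 18→0 ⇒ 18;  out={0}∪out(18)={0}
  fail(6) 'ccc': from fail(5)=4 chase 'c': 4 ⇒ 5;  out=∅∪out(5)=∅
  fail(12) 'bad': from fail(11)=18 chase 'd': 18→0 ⇒ 1;  out=∅∪out(1)=∅
  fail(15) 'dcb': from fail(14)=4 chase 'b': 4→0 ⇒ 10;  out=∅∪out(10)=∅
  fail(20) 'acc': from fail(19)=4 chase 'c': 4 ⇒ 5;  out=∅∪out(5)=∅
  fail(24) 'ccd': from fail(5)=4 chase 'd': 4→0 ⇒ 1;  out=∅∪out(1)=∅
  fail(7) 'cccd': from fail(6)=5 chase 'd': 5 ⇒ 24;  out=∅∪out(24)=∅
  fail(13) 'badb': from fail(12)=1 chase 'b': 1→0 ⇒ 10;  out={2}∪out(10)={2}
  fail(16) 'dcbc': from fail(15)=10 chase 'c': 10→0 ⇒ 4;  out=∅∪out(4)=∅
  fail(21) 'accd': from fail(20)=5 chase 'd': 5 ⇒ 24;  out=∅∪out(24)=∅
  fail(25) 'ccdd': from fail(24)=1 chase 'd': 1→0 ⇒ 1;  out=∅∪out(1)=∅
  fail(8) 'cccdd': from fail(7)=24 chase 'd': 24 ⇒ 25;  out=∅∪out(25)=∅
  fail(17) 'dcbcb': from fail(16)=4 chase 'b': 4→0 ⇒ 10;  out={3}∪out(10)={3}
  fail(22) 'accdd': from fail(21)=24 chase 'd': 24 ⇒ 25;  out=∅∪out(25)=∅
  fail(26) 'ccddb': from fail(25)=1 chase 'b': 1→0 ⇒ 10;  out={5}∪out(10)={5}
  fail(9) 'cccddd': from fail(8)=25 chase 'd': 25→1→0 ⇒ 1;  out={1}∪out(1)={1}
  fail(23) 'accddb': from fail(22)=25 chase 'b': 25 ⇒ 26;  out={4}∪out(26)={4,5}

Scan:
[0] read 'd'  n0⇒n1
[1] read 'b'  n1⇒n10 ·f
[2] read 'c'  n10⇒n4 ·f
[3] read 'a'  n4⇒n18 ·f
[4] read 'a'  n18⇒n18 ·f
[5] read 'c'  n18⇒n19
[6] read 'b'  n19⇒n10 ·f
[7] read 'c'  n10⇒n4 ·f
[8] read 'c'  n4⇒n5
[9] read 'c'  n5⇒n6
[10] read 'd'  n6⇒n7
[11] read 'd'  n7⇒n8
[12] read 'd'  n8⇒n9  ** P1@[7:12]
[13] read 'c'  n9⇒n14 ·f
[14] read 'b'  n14⇒n15
[15] read 'c'  n15⇒n16
[16] read 'c'  n16⇒n5 ·f
[17] read 'c'  n5⇒n6
[18] read 'd'  n6⇒n7
[19] read 'd'  n7⇒n8
[20] read 'd'  n8⇒n9  ** P1@[15:20]
[21] read 'a'  n9⇒n2 ·f
[22] read 'b'  n2⇒n10 ·f
[23] read 'a'  n10⇒n11
[24] read 'd'  n11⇒n12
[25] read 'b'  n12⇒n13  ** P2@[22:25]
[26] read 'c'  n13⇒n4 ·f
[27] read 'c'  n4⇒n5
[28] read 'd'  n5⇒n24
[29] read 'd'  n24⇒n25
[30] read 'b'  n25⇒n26  ** P5@[26:30]
[31] read 'c'  n26⇒n4 ·f
[32] read 'c'  n4⇒n5
[33] read 'c'  n5⇒n6
[34] read 'c'  n6⇒n6 ·f
[35] read 'a'  n6⇒n18 ·f
[36] read 'b'  n18⇒n10 ·f
[37] read 'a'  n10⇒n11
[38] read 'd'  n11⇒n12
[39] read 'b'  n12⇒n13  ** P2@[36:39]
[40] read 'd'  n13⇒n1 ·f
[41] read 'd'  n1⇒n1 ·f
[42] read 'd'  n1⇒n1 ·f
[43] read 'c'  n1⇒n14
[44] read 'b'  n14⇒n15
[45] read 'a'  n15⇒n11 ·f
[46] read 'd'  n11⇒n12
[47] read 'a'  n12⇒n2 ·f
[48] read 'a'  n2⇒n3  ** P0@[46:48]

All matches (sorted): [[12,1],[20,1],[25,2],[30,5],[39,2],[48,0]]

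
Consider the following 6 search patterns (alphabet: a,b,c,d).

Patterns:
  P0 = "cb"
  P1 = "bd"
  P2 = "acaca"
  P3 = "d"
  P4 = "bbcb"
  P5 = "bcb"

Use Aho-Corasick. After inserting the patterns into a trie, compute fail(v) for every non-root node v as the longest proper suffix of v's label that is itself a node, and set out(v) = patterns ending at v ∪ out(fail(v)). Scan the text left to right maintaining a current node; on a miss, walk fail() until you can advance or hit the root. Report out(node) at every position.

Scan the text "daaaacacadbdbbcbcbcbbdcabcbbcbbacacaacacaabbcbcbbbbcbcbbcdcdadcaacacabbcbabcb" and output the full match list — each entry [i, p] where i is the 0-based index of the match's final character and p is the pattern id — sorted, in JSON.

Construct AC machine:
Trie nodes:
  0='ε' goto a→5 b→3 c→1 d→10
  1='c' goto b→2
  2='cb' goto ·  [P0 ends]
  3='b' goto b→11 c→14 d→4
  4='bd' goto ·  [P1 ends]
  5='a' goto c→6
  6='ac' goto a→7
  7='aca' goto c→8
  8='acac' goto a→9
  9='acaca' goto ·  [P2 ends]
  10='d' goto ·  [P3 ends]
  11='bb' goto c→12
  12='bbc' goto b→13
  13='bbcb' goto ·  [P4 ends]
  14='bc' goto b→15
  15='bcb' goto ·  [P5 ends]

BFS fail/out derivation:
  fail(1) 'c': from fail(0)=0 chase 'c': 0 ⇒ 0;  out=∅∪out(0)=∅
  fail(3) 'b': from fail(0)=0 chase 'b': 0 ⇒ 0;  out=∅∪out(0)=∅
  fail(5) 'a': from fail(0)=0 chase 'a': 0 ⇒ 0;  out=∅∪out(0)=∅
  fail(10) 'd': from fail(0)=0 chase 'd': 0 ⇒ 0;  out={3}∪out(0)={3}
  fail(2) 'cb': from fail(1)=0 chase 'b': 0 ⇒ 3;  out={0}∪out(3)={0}
  fail(4) 'bd': from fail(3)=0 chase 'd': 0 ⇒ 10;  out={1}∪out(10)={1,3}
  fail(6) 'ac': from fail(5)=0 chase 'c': 0 ⇒ 1;  out=∅∪out(1)=∅
  fail(11) 'bb': from fail(3)=0 chase 'b': 0 ⇒ 3;  out=∅∪out(3)=∅
  fail(14) 'bc': from fail(3)=0 chase 'c': 0 ⇒ 1;  out=∅∪out(1)=∅
  fail(7) 'aca': from fail(6)=1 chase 'a': 1→0 ⇒ 5;  out=∅∪out(5)=∅
  fail(12) 'bbc': from fail(11)=3 chase 'c': 3 ⇒ 14;  out=∅∪out(14)=∅
  fail(15) 'bcb': from fail(14)=1 chase 'b': 1 ⇒ 2;  out={5}∪out(2)={0,5}
  fail(8) 'acac': from fail(7)=5 chase 'c': 5 ⇒ 6;  out=∅∪out(6)=∅
  fail(13) 'bbcb': from fail(12)=14 chase 'b': 14 ⇒ 15;  out={4}∪out(15)={0,4,5}
  fail(9) 'acaca': from fail(8)=6 chase 'a': 6 ⇒ 7;  out={2}∪out(7)={2}

Text stream:
[0] read 'd'  n0⇒n10  → match P3@[0:0]
[1] read 'a'  n10⇒n5 (fail-walked)
[2] read 'a'  n5⇒n5 (fail-walked)
[3] read 'a'  n5⇒n5 (fail-walked)
[4] read 'a'  n5⇒n5 (fail-walked)
[5] read 'c'  n5⇒n6
[6] read 'a'  n6⇒n7
[7] read 'c'  n7⇒n8
[8] read 'a'  n8⇒n9  → match P2@[4:8]
[9] read 'd'  n9⇒n10 (fail-walked)  → match P3@[9:9]
[10] read 'b'  n10⇒n3 (fail-walked)
[11] read 'd'  n3⇒n4  → match P1@[10:11],P3@[11:11]
[12] read 'b'  n4⇒n3 (fail-walked)
[13] read 'b'  n3⇒n11
[14] read 'c'  n11⇒n12
[15] read 'b'  n12⇒n13  → match P0@[14:15],P4@[12:15],P5@[13:15]
[16] read 'c'  n13⇒n14 (fail-walked)
[17] read 'b'  n14⇒n15  → match P0@[16:17],P5@[15:17]
[18] read 'c'  n15⇒n14 (fail-walked)
[19] read 'b'  n14⇒n15  → match P0@[18:19],P5@[17:19]
[20] read 'b'  n15⇒n11 (fail-walked)
[21] read 'd'  n11⇒n4 (fail-walked)  → match P1@[20:21],P3@[21:21]
[22] read 'c'  n4⇒n1 (fail-walked)
[23] read 'a'  n1⇒n5 (fail-walked)
[24] read 'b'  n5⇒n3 (fail-walked)
[25] read 'c'  n3⇒n14
[26] read 'b'  n14⇒n15  → match P0@[25:26],P5@[24:26]
[27] read 'b'  n15⇒n11 (fail-walked)
[28] read 'c'  n11⇒n12
[29] read 'b'  n12⇒n13  → match P0@[28:29],P4@[26:29],P5@[27:29]
[30] read 'b'  n13⇒n11 (fail-walked)
[31] read 'a'  n11⇒n5 (fail-walked)
[32] read 'c'  n5⇒n6
[33] read 'a'  n6⇒n7
[34] read 'c'  n7⇒n8
[35] read 'a'  n8⇒n9  → match P2@[31:35]
[36] read 'a'  n9⇒n5 (fail-walked)
[37] read 'c'  n5⇒n6
[38] read 'a'  n6⇒n7
[39] read 'c'  n7⇒n8
[40] read 'a'  n8⇒n9  → match P2@[36:40]
[41] read 'a'  n9⇒n5 (fail-walked)
[42] read 'b'  n5⇒n3 (fail-walked)
[43] read 'b'  n3⇒n11
[44] read 'c'  n11⇒n12
[45] read 'b'  n12⇒n13  → match P0@[44:45],P4@[42:45],P5@[43:45]
[46] read 'c'  n13⇒n14 (fail-walked)
[47] read 'b'  n14⇒n15  → match P0@[46:47],P5@[45:47]
[48] read 'b'  n15⇒n11 (fail-walked)
[49] read 'b'  n11⇒n11 (fail-walked)
[50] read 'b'  n11⇒n11 (fail-walked)
[51] read 'c'  n11⇒n12
[52] read 'b'  n12⇒n13  → match P0@[51:52],P4@[49:52],P5@[50:52]
[53] read 'c'  n13⇒n14 (fail-walked)
[54] read 'b'  n14⇒n15  → match P0@[53:54],P5@[52:54]
[55] read 'b'  n15⇒n11 (fail-walked)
[56] read 'c'  n11⇒n12
[57] read 'd'  n12⇒n10 (fail-walked)  → match P3@[57:57]
[58] read 'c'  n10⇒n1 (fail-walked)
[59] read 'd'  n1⇒n10 (fail-walked)  → match P3@[59:59]
[60] read 'a'  n10⇒n5 (fail-walked)
[61] read 'd'  n5⇒n10 (fail-walked)  → match P3@[61:61]
[62] read 'c'  n10⇒n1 (fail-walked)
[63] read 'a'  n1⇒n5 (fail-walked)
[64] read 'a'  n5⇒n5 (fail-walked)
[65] read 'c'  n5⇒n6
[66] read 'a'  n6⇒n7
[67] read 'c'  n7⇒n8
[68] read 'a'  n8⇒n9  → match P2@[64:68]
[69] read 'b'  n9⇒n3 (fail-walked)
[70] read 'b'  n3⇒n11
[71] read 'c'  n11⇒n12
[72] read 'b'  n12⇒n13  → match P0@[71:72],P4@[69:72],P5@[70:72]
[73] read 'a'  n13⇒n5 (fail-walked)
[74] read 'b'  n5⇒n3 (fail-walked)
[75] read 'c'  n3⇒n14
[76] read 'b'  n14⇒n15  → match P0@[75:76],P5@[74:76]

Matches: [[0,3],[8,2],[9,3],[11,1],[11,3],[15,0],[15,4],[15,5],[17,0],[17,5],[19,0],[19,5],[21,1],[21,3],[26,0],[26,5],[29,0],[29,4],[29,5],[35,2],[40,2],[45,0],[45,4],[45,5],[47,0],[47,5],[52,0],[52,4],[52,5],[54,0],[54,5],[57,3],[59,3],[61,3],[68,2],[72,0],[72,4],[72,5],[76,0],[76,5]]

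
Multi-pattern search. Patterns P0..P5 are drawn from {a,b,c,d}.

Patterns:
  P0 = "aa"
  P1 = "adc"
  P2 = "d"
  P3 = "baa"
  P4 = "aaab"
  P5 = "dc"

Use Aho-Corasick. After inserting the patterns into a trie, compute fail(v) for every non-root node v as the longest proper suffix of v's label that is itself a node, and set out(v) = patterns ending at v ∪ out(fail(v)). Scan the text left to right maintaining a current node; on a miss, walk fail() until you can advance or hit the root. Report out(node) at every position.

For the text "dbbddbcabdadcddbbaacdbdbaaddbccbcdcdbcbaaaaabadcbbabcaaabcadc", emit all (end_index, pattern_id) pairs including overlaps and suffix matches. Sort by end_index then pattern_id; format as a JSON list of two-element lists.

Build automaton:
Trie nodes:
  0='ε' goto a→1 b→6 d→5
  1='a' goto a→2 d→3
  2='aa' goto a→9  ←P0
  3='ad' goto c→4
  4='adc' goto ·  ←P1
  5='d' goto c→11  ←P2
  6='b' goto a→7
  7='ba' goto a→8
  8='baa' goto ·  ←P3
  9='aaa' goto b→10
  10='aaab' goto ·  ←P4
  11='dc' goto ·  ←P5

Failure links (BFS by depth):
  n1('a'): parent n0 fail=0; on 'a' 0 → fail=0;  out ∅∪∅=∅
  n5('d'): parent n0 fail=0; on 'd' 0 → fail=0;  out {2}∪∅={2}
  n6('b'): parent n0 fail=0; on 'b' 0 → fail=0;  out ∅∪∅=∅
  n2('aa'): parent n1 fail=0; on 'a' 0 → fail=1;  out {0}∪∅={0}
  n3('ad'): parent n1 fail=0; on 'd' 0 → fail=5;  out ∅∪{2}={2}
  n7('ba'): parent n6 fail=0; on 'a' 0 → fail=1;  out ∅∪∅=∅
  n11('dc'): parent n5 fail=0; on 'c' 0 → fail=0;  out {5}∪∅={5}
  n4('adc'): parent n3 fail=5; on 'c' 5 → fail=11;  out {1}∪{5}={1,5}
  n8('baa'): parent n7 fail=1; on 'a' 1 → fail=2;  out {3}∪{0}={0,3}
  n9('aaa'): parent n2 fail=1; on 'a' 1 → fail=2;  out ∅∪{0}={0}
  n10('aaab'): parent n9 fail=2; on 'b' 2→1→0 → fail=6;  out {4}∪∅={4}

Scan:
pos 0 'd': at 5  ** P2@[0:0]
pos 1 'b': at 6 ·f
pos 2 'b': at 6 ·f
pos 3 'd': at 5 ·f  ** P2@[3:3]
pos 4 'd': at 5 ·f  ** P2@[4:4]
pos 5 'b': at 6 ·f
pos 6 'c': at 0 ·f
pos 7 'a': at 1
pos 8 'b': at 6 ·f
pos 9 'd': at 5 ·f  ** P2@[9:9]
pos 10 'a': at 1 ·f
pos 11 'd': at 3  ** P2@[11:11]
pos 12 'c': at 4  ** P1@[10:12],P5@[11:12]
pos 13 'd': at 5 ·f  ** P2@[13:13]
pos 14 'd': at 5 ·f  ** P2@[14:14]
pos 15 'b': at 6 ·f
pos 16 'b': at 6 ·f
pos 17 'a': at 7
pos 18 'a': at 8  ** P0@[17:18],P3@[16:18]
pos 19 'c': at 0 ·f
pos 20 'd': at 5  ** P2@[20:20]
pos 21 'b': at 6 ·f
pos 22 'd': at 5 ·f  ** P2@[22:22]
pos 23 'b': at 6 ·f
pos 24 'a': at 7
pos 25 'a': at 8  ** P0@[24:25],P3@[23:25]
pos 26 'd': at 3 ·f  ** P2@[26:26]
pos 27 'd': at 5 ·f  ** P2@[27:27]
pos 28 'b': at 6 ·f
pos 29 'c': at 0 ·f
pos 30 'c': at 0
pos 31 'b': at 6
pos 32 'c': at 0 ·f
pos 33 'd': at 5  ** P2@[33:33]
pos 34 'c': at 11  ** P5@[33:34]
pos 35 'd': at 5 ·f  ** P2@[35:35]
pos 36 'b': at 6 ·f
pos 37 'c': at 0 ·f
pos 38 'b': at 6
pos 39 'a': at 7
pos 40 'a': at 8  ** P0@[39:40],P3@[38:40]
pos 41 'a': at 9 ·f  ** P0@[40:41]
pos 42 'a': at 9 ·f  ** P0@[41:42]
pos 43 'a': at 9 ·f  ** P0@[42:43]
pos 44 'b': at 10  ** P4@[41:44]
pos 45 'a': at 7 ·f
pos 46 'd': at 3 ·f  ** P2@[46:46]
pos 47 'c': at 4  ** P1@[45:47],P5@[46:47]
pos 48 'b': at 6 ·f
pos 49 'b': at 6 ·f
pos 50 'a': at 7
pos 51 'b': at 6 ·f
pos 52 'c': at 0 ·f
pos 53 'a': at 1
pos 54 'a': at 2  ** P0@[53:54]
pos 55 'a': at 9  ** P0@[54:55]
pos 56 'b': at 10  ** P4@[53:56]
pos 57 'c': at 0 ·f
pos 58 'a': at 1
pos 59 'd': at 3  ** P2@[59:59]
pos 60 'c': at 4  ** P1@[58:60],P5@[59:60]

All matches (sorted): [[0,2],[3,2],[4,2],[9,2],[11,2],[12,1],[12,5],[13,2],[14,2],[18,0],[18,3],[20,2],[22,2],[25,0],[25,3],[26,2],[27,2],[33,2],[34,5],[35,2],[40,0],[40,3],[41,0],[42,0],[43,0],[44,4],[46,2],[47,1],[47,5],[54,0],[55,0],[56,4],[59,2],[60,1],[60,5]]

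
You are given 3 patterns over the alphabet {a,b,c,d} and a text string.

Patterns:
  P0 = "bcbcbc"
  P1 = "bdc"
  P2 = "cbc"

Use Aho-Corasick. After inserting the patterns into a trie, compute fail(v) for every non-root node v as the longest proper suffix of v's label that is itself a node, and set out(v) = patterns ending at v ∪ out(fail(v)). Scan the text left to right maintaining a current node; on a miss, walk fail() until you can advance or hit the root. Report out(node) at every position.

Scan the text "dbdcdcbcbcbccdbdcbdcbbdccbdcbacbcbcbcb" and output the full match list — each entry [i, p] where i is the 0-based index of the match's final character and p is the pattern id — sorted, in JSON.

Build automaton:
Trie (insert patterns):
  n0 'ε': b→1 c→9
  n1 'b': c→2 d→7
  n2 'bc': b→3
  n3 'bcb': c→4
  n4 'bcbc': b→5
  n5 'bcbcb': c→6
  n6 'bcbcbc': ·  [P0 ends]
  n7 'bd': c→8
  n8 'bdc': ·  [P1 ends]
  n9 'c': b→10
  n10 'cb': c→11
  n11 'cbc': ·  [P2 ends]

BFS fail/out derivation:
  n1('b'): parent n0 fail=0; on 'b' 0 → fail=0;  out ∅∪∅=∅
  n9('c'): parent n0 fail=0; on 'c' 0 → fail=0;  out ∅∪∅=∅
  n2('bc'): parent n1 fail=0; on 'c' 0 → fail=9;  out ∅∪∅=∅
  n7('bd'): parent n1 fail=0; on 'd' 0 → fail=0;  out ∅∪∅=∅
  n10('cb'): parent n9 fail=0; on 'b' 0 → fail=1;  out ∅∪∅=∅
  n3('bcb'): parent n2 fail=9; on 'b' 9 → fail=10;  out ∅∪∅=∅
  n8('bdc'): parent n7 fail=0; on 'c' 0 → fail=9;  out {1}∪∅={1}
  n11('cbc'): parent n10 fail=1; on 'c' 1 → fail=2;  out {2}∪∅={2}
  n4('bcbc'): parent n3 fail=10; on 'c' 10 → fail=11;  out ∅∪{2}={2}
  n5('bcbcb'): parent n4 fail=11; on 'b' 11→2 → fail=3;  out ∅∪∅=∅
  n6('bcbcbc'): parent n5 fail=3; on 'c' 3 → fail=4;  out {0}∪{2}={0,2}

Run:
pos 0 'd': at 0
pos 1 'b': at 1
pos 2 'd': at 7
pos 3 'c': at 8  ** P1@[1:3]
pos 4 'd': at 0 (fail-walked)
pos 5 'c': at 9
pos 6 'b': at 10
pos 7 'c': at 11  ** P2@[5:7]
pos 8 'b': at 3 (fail-walked)
pos 9 'c': at 4  ** P2@[7:9]
pos 10 'b': at 5
pos 11 'c': at 6  ** P0@[6:11],P2@[9:11]
pos 12 'c': at 9 (fail-walked)
pos 13 'd': at 0 (fail-walked)
pos 14 'b': at 1
pos 15 'd': at 7
pos 16 'c': at 8  ** P1@[14:16]
pos 17 'b': at 10 (fail-walked)
pos 18 'd': at 7 (fail-walked)
pos 19 'c': at 8  ** P1@[17:19]
pos 20 'b': at 10 (fail-walked)
pos 21 'b': at 1 (fail-walked)
pos 22 'd': at 7
pos 23 'c': at 8  ** P1@[21:23]
pos 24 'c': at 9 (fail-walked)
pos 25 'b': at 10
pos 26 'd': at 7 (fail-walked)
pos 27 'c': at 8  ** P1@[25:27]
pos 28 'b': at 10 (fail-walked)
pos 29 'a': at 0 (fail-walked)
pos 30 'c': at 9
pos 31 'b': at 10
pos 32 'c': at 11  ** P2@[30:32]
pos 33 'b': at 3 (fail-walked)
pos 34 'c': at 4  ** P2@[32:34]
pos 35 'b': at 5
pos 36 'c': at 6  ** P0@[31:36],P2@[34:36]
pos 37 'b': at 5 (fail-walked)

Matches: [[3,1],[7,2],[9,2],[11,0],[11,2],[16,1],[19,1],[23,1],[27,1],[32,2],[34,2],[36,0],[36,2]]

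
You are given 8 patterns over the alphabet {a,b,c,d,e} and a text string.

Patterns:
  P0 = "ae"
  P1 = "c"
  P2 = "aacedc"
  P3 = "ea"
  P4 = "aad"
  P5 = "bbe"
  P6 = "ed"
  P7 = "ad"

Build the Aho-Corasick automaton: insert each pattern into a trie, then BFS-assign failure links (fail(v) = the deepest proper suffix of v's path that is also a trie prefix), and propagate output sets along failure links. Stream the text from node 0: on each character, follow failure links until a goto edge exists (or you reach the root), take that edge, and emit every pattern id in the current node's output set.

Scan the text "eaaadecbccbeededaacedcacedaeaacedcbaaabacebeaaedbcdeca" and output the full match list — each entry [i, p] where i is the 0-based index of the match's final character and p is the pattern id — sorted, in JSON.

Construct AC machine:
Trie (insert patterns):
  n0 'ε': a→1 b→12 c→3 e→9
  n1 'a': a→4 d→16 e→2
  n2 'ae': ·  [P0 ends]
  n3 'c': ·  [P1 ends]
  n4 'aa': c→5 d→11
  n5 'aac': e→6
  n6 'aace': d→7
  n7 'aaced': c→8
  n8 'aacedc': ·  [P2 ends]
  n9 'e': a→10 d→15
  n10 'ea': ·  [P3 ends]
  n11 'aad': ·  [P4 ends]
  n12 'b': b→13
  n13 'bb': e→14
  n14 'bbe': ·  [P5 ends]
  n15 'ed': ·  [P6 ends]
  n16 'ad': ·  [P7 ends]

BFS fail/out derivation:
  n1('a'): parent n0 fail=0; on 'a' 0 → fail=0;  out ∅∪∅=∅
  n3('c'): parent n0 fail=0; on 'c' 0 → fail=0;  out {1}∪∅={1}
  n9('e'): parent n0 fail=0; on 'e' 0 → fail=0;  out ∅∪∅=∅
  n12('b'): parent n0 fail=0; on 'b' 0 → fail=0;  out ∅∪∅=∅
  n2('ae'): parent n1 fail=0; on 'e' 0 → fail=9;  out {0}∪∅={0}
  n4('aa'): parent n1 fail=0; on 'a' 0 → fail=1;  out ∅∪∅=∅
  n10('ea'): parent n9 fail=0; on 'a' 0 → fail=1;  out {3}∪∅={3}
  n13('bb'): parent n12 fail=0; on 'b' 0 → fail=12;  out ∅∪∅=∅
  n15('ed'): parent n9 fail=0; on 'd' 0 → fail=0;  out {6}∪∅={6}
  n16('ad'): parent n1 fail=0; on 'd' 0 → fail=0;  out {7}∪∅={7}
  n5('aac'): parent n4 fail=1; on 'c' 1→0 → fail=3;  out ∅∪{1}={1}
  n11('aad'): parent n4 fail=1; on 'd' 1 → fail=16;  out {4}∪{7}={4,7}
  n14('bbe'): parent n13 fail=12; on 'e' 12→0 → fail=9;  out {5}∪∅={5}
  n6('aace'): parent n5 fail=3; on 'e' 3→0 → fail=9;  out ∅∪∅=∅
  n7('aaced'): parent n6 fail=9; on 'd' 9 → fail=15;  out ∅∪{6}={6}
  n8('aacedc'): parent n7 fail=15; on 'c' 15→0 → fail=3;  out {2}∪{1}={1,2}

Scan:
[0] read 'e'  n0⇒n9
[1] read 'a'  n9⇒n10  → match P3@[0:1]
[2] read 'a'  n10⇒n4 (fail-walked)
[3] read 'a'  n4⇒n4 (fail-walked)
[4] read 'd'  n4⇒n11  → match P4@[2:4],P7@[3:4]
[5] read 'e'  n11⇒n9 (fail-walked)
[6] read 'c'  n9⇒n3 (fail-walked)  → match P1@[6:6]
[7] read 'b'  n3⇒n12 (fail-walked)
[8] read 'c'  n12⇒n3 (fail-walked)  → match P1@[8:8]
[9] read 'c'  n3⇒n3 (fail-walked)  → match P1@[9:9]
[10] read 'b'  n3⇒n12 (fail-walked)
[11] read 'e'  n12⇒n9 (fail-walked)
[12] read 'e'  n9⇒n9 (fail-walked)
[13] read 'd'  n9⇒n15  → match P6@[12:13]
[14] read 'e'  n15⇒n9 (fail-walked)
[15] read 'd'  n9⇒n15  → match P6@[14:15]
[16] read 'a'  n15⇒n1 (fail-walked)
[17] read 'a'  n1⇒n4
[18] read 'c'  n4⇒n5  → match P1@[18:18]
[19] read 'e'  n5⇒n6
[20] read 'd'  n6⇒n7  → match P6@[19:20]
[21] read 'c'  n7⇒n8  → match P1@[21:21],P2@[16:21]
[22] read 'a'  n8⇒n1 (fail-walked)
[23] read 'c'  n1⇒n3 (fail-walked)  → match P1@[23:23]
[24] read 'e'  n3⇒n9 (fail-walked)
[25] read 'd'  n9⇒n15  → match P6@[24:25]
[26] read 'a'  n15⇒n1 (fail-walked)
[27] read 'e'  n1⇒n2  → match P0@[26:27]
[28] read 'a'  n2⇒n10 (fail-walked)  → match P3@[27:28]
[29] read 'a'  n10⇒n4 (fail-walked)
[30] read 'c'  n4⇒n5  → match P1@[30:30]
[31] read 'e'  n5⇒n6
[32] read 'd'  n6⇒n7  → match P6@[31:32]
[33] read 'c'  n7⇒n8  → match P1@[33:33],P2@[28:33]
[34] read 'b'  n8⇒n12 (fail-walked)
[35] read 'a'  n12⇒n1 (fail-walked)
[36] read 'a'  n1⇒n4
[37] read 'a'  n4⇒n4 (fail-walked)
[38] read 'b'  n4⇒n12 (fail-walked)
[39] read 'a'  n12⇒n1 (fail-walked)
[40] read 'c'  n1⇒n3 (fail-walked)  → match P1@[40:40]
[41] read 'e'  n3⇒n9 (fail-walked)
[42] read 'b'  n9⇒n12 (fail-walked)
[43] read 'e'  n12⇒n9 (fail-walked)
[44] read 'a'  n9⇒n10  → match P3@[43:44]
[45] read 'a'  n10⇒n4 (fail-walked)
[46] read 'e'  n4⇒n2 (fail-walked)  → match P0@[45:46]
[47] read 'd'  n2⇒n15 (fail-walked)  → match P6@[46:47]
[48] read 'b'  n15⇒n12 (fail-walked)
[49] read 'c'  n12⇒n3 (fail-walked)  → match P1@[49:49]
[50] read 'd'  n3⇒n0 (fail-walked)
[51] read 'e'  n0⇒n9
[52] read 'c'  n9⇒n3 (fail-walked)  → match P1@[52:52]
[53] read 'a'  n3⇒n1 (fail-walked)

Result: [[1,3],[4,4],[4,7],[6,1],[8,1],[9,1],[13,6],[15,6],[18,1],[20,6],[21,1],[21,2],[23,1],[25,6],[27,0],[28,3],[30,1],[32,6],[33,1],[33,2],[40,1],[44,3],[46,0],[47,6],[49,1],[52,1]]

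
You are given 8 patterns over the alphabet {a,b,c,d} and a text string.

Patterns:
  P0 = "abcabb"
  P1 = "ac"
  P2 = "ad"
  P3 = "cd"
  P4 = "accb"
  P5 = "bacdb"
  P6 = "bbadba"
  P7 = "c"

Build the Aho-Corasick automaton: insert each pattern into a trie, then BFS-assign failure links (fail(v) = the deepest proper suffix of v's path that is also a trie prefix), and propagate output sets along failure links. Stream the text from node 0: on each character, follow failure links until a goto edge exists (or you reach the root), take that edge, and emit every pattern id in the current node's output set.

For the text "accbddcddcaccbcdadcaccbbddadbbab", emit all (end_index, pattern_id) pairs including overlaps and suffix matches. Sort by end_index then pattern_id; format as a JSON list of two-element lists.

Construct AC machine:
Trie (insert patterns):
  n0 'ε': a→1 b→13 c→9
  n1 'a': b→2 c→7 d→8
  n2 'ab': c→3
  n3 'abc': a→4
  n4 'abca': b→5
  n5 'abcab': b→6
  n6 'abcabb': ·  ←P0
  n7 'ac': c→11  ←P1
  n8 'ad': ·  ←P2
  n9 'c': d→10  ←P7
  n10 'cd': ·  ←P3
  n11 'acc': b→12
  n12 'accb': ·  ←P4
  n13 'b': a→14 b→18
  n14 'ba': c→15
  n15 'bac': d→16
  n16 'bacd': b→17
  n17 'bacdb': ·  ←P5
  n18 'bb': a→19
  n19 'bba': d→20
  n20 'bbad': b→21
  n21 'bbadb': a→22
  n22 'bbadba': ·  ←P6

Failure links (BFS by depth):
  n1('a'): parent n0 fail=0; on 'a' 0 → fail=0;  out ∅∪∅=∅
  n9('c'): parent n0 fail=0; on 'c' 0 → fail=0;  out {7}∪∅={7}
  n13('b'): parent n0 fail=0; on 'b' 0 → fail=0;  out ∅∪∅=∅
  n2('ab'): parent n1 fail=0; on 'b' 0 → fail=13;  out ∅∪∅=∅
  n7('ac'): parent n1 fail=0; on 'c' 0 → fail=9;  out {1}∪{7}={1,7}
  n8('ad'): parent n1 fail=0; on 'd' 0 → fail=0;  out {2}∪∅={2}
  n10('cd'): parent n9 fail=0; on 'd' 0 → fail=0;  out {3}∪∅={3}
  n14('ba'): parent n13 fail=0; on 'a' 0 → fail=1;  out ∅∪∅=∅
  n18('bb'): parent n13 fail=0; on 'b' 0 → fail=13;  out ∅∪∅=∅
  n3('abc'): parent n2 fail=13; on 'c' 13→0 → fail=9;  out ∅∪{7}={7}
  n11('acc'): parent n7 fail=9; on 'c' 9→0 → fail=9;  out ∅∪{7}={7}
  n15('bac'): parent n14 fail=1; on 'c' 1 → fail=7;  out ∅∪{1,7}={1,7}
  n19('bba'): parent n18 fail=13; on 'a' 13 → fail=14;  out ∅∪∅=∅
  n4('abca'): parent n3 fail=9; on 'a' 9→0 → fail=1;  out ∅∪∅=∅
  n12('accb'): parent n11 fail=9; on 'b' 9→0 → fail=13;  out {4}∪∅={4}
  n16('bacd'): parent n15 fail=7; on 'd' 7→9 → fail=10;  out ∅∪{3}={3}
  n20('bbad'): parent n19 fail=14; on 'd' 14→1 → fail=8;  out ∅∪{2}={2}
  n5('abcab'): parent n4 fail=1; on 'b' 1 → fail=2;  out ∅∪∅=∅
  n17('bacdb'): parent n16 fail=10; on 'b' 10→0 → fail=13;  out {5}∪∅={5}
  n21('bbadb'): parent n20 fail=8; on 'b' 8→0 → fail=13;  out ∅∪∅=∅
  n6('abcabb'): parent n5 fail=2; on 'b' 2→13 → fail=18;  out {0}∪∅={0}
  n22('bbadba'): parent n21 fail=13; on 'a' 13 → fail=14;  out {6}∪∅={6}

Text stream:
pos 0 'a': at 1
pos 1 'c': at 7  → match P1@[0:1],P7@[1:1]
pos 2 'c': at 11  → match P7@[2:2]
pos 3 'b': at 12  → match P4@[0:3]
pos 4 'd': at 0 (fail-walked)
pos 5 'd': at 0
pos 6 'c': at 9  → match P7@[6:6]
pos 7 'd': at 10  → match P3@[6:7]
pos 8 'd': at 0 (fail-walked)
pos 9 'c': at 9  → match P7@[9:9]
pos 10 'a': at 1 (fail-walked)
pos 11 'c': at 7  → match P1@[10:11],P7@[11:11]
pos 12 'c': at 11  → match P7@[12:12]
pos 13 'b': at 12  → match P4@[10:13]
pos 14 'c': at 9 (fail-walked)  → match P7@[14:14]
pos 15 'd': at 10  → match P3@[14:15]
pos 16 'a': at 1 (fail-walked)
pos 17 'd': at 8  → match P2@[16:17]
pos 18 'c': at 9 (fail-walked)  → match P7@[18:18]
pos 19 'a': at 1 (fail-walked)
pos 20 'c': at 7  → match P1@[19:20],P7@[20:20]
pos 21 'c': at 11  → match P7@[21:21]
pos 22 'b': at 12  → match P4@[19:22]
pos 23 'b': at 18 (fail-walked)
pos 24 'd': at 0 (fail-walked)
pos 25 'd': at 0
pos 26 'a': at 1
pos 27 'd': at 8  → match P2@[26:27]
pos 28 'b': at 13 (fail-walked)
pos 29 'b': at 18
pos 30 'a': at 19
pos 31 'b': at 2 (fail-walked)

All matches (sorted): [[1,1],[1,7],[2,7],[3,4],[6,7],[7,3],[9,7],[11,1],[11,7],[12,7],[13,4],[14,7],[15,3],[17,2],[18,7],[20,1],[20,7],[21,7],[22,4],[27,2]]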